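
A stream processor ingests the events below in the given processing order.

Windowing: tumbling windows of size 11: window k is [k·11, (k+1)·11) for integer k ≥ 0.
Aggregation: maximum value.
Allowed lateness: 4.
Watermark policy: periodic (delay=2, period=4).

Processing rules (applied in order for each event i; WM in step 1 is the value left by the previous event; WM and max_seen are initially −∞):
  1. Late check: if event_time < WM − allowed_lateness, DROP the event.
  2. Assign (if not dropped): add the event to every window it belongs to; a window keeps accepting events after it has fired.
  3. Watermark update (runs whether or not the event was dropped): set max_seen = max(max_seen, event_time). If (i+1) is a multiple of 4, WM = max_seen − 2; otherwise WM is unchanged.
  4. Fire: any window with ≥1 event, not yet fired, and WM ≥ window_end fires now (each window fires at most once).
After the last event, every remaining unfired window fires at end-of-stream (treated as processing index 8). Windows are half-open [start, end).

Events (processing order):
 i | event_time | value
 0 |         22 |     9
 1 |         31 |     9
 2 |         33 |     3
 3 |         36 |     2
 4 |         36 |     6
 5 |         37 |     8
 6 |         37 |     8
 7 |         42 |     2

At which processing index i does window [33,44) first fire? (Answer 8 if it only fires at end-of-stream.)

8

i=0 t=22 v=9: → [22,33); WM=−∞
i=1 t=31 v=9: → [22,33); WM=−∞
i=2 t=33 v=3: → [33,44); WM=−∞
i=3 t=36 v=2: → [33,44); WM=34; [22,33) fires=9
i=4 t=36 v=6: → [33,44); WM=34
i=5 t=37 v=8: → [33,44); WM=34
i=6 t=37 v=8: → [33,44); WM=34
i=7 t=42 v=2: → [33,44); WM=40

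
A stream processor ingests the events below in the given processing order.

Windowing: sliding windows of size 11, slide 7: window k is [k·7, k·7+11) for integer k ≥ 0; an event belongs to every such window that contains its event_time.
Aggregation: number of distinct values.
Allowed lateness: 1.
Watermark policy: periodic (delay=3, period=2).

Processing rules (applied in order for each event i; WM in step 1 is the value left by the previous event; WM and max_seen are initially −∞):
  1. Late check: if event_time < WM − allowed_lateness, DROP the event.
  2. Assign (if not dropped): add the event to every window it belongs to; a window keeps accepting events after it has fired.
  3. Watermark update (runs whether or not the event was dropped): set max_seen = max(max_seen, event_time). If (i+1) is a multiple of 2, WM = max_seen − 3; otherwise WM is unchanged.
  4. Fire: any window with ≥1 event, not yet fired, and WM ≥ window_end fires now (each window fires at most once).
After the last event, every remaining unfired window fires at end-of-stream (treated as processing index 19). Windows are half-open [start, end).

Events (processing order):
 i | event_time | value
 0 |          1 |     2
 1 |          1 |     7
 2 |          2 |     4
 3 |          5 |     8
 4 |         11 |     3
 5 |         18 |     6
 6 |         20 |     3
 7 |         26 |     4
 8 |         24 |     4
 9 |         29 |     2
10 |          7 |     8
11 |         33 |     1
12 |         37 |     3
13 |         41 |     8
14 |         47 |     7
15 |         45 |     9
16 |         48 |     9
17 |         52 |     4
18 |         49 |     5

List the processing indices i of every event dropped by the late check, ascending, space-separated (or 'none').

10

i=0 t=1 v=2: → [0,11); WM=−∞
i=1 t=1 v=7: → [0,11); WM=-2
i=2 t=2 v=4: → [0,11); WM=-2
i=3 t=5 v=8: → [0,11); WM=2
i=4 t=11 v=3: → [7,18); WM=2
i=5 t=18 v=6: → [14,25); WM=15; [0,11) fires=4
i=6 t=20 v=3: → [14,25); WM=15
i=7 t=26 v=4: → [21,32); WM=23; [7,18) fires=1
i=8 t=24 v=4: → [21,32),[14,25); WM=23
i=9 t=29 v=2: → [28,39),[21,32); WM=26; [14,25) fires=3
i=10 t=7 v=8: DROP (t<26-1); WM=26
i=11 t=33 v=1: → [28,39); WM=30
i=12 t=37 v=3: → [35,46),[28,39); WM=30
i=13 t=41 v=8: → [35,46); WM=38; [21,32) fires=2
i=14 t=47 v=7: → [42,53); WM=38
i=15 t=45 v=9: → [42,53),[35,46); WM=44; [28,39) fires=3
i=16 t=48 v=9: → [42,53); WM=44
i=17 t=52 v=4: → [49,60),[42,53); WM=49; [35,46) fires=3
i=18 t=49 v=5: → [49,60),[42,53); WM=49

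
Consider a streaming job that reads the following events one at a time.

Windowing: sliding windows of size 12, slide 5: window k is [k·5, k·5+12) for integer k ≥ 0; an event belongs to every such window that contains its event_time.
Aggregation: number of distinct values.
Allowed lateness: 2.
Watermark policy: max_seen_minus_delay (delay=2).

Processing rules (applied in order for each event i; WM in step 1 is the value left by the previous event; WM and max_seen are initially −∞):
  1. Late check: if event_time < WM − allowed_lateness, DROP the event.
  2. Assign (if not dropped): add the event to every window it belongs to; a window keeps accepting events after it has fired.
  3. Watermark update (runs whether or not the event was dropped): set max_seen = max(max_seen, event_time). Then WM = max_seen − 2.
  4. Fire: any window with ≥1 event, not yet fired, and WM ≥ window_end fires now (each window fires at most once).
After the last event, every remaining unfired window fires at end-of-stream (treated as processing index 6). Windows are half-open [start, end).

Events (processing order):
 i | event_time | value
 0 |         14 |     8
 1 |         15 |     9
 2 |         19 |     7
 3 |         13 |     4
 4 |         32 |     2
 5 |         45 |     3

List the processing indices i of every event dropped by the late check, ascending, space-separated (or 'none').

3

i=0 t=14 v=8: → [10,22),[5,17); WM=12
i=1 t=15 v=9: → [15,27),[10,22),[5,17); WM=13
i=2 t=19 v=7: → [15,27),[10,22); WM=17; [5,17) fires=2
i=3 t=13 v=4: DROP (t<17-2); WM=17
i=4 t=32 v=2: → [30,42),[25,37); WM=30; [10,22) fires=3 [15,27) fires=2
i=5 t=45 v=3: → [45,57),[40,52),[35,47); WM=43; [25,37) fires=1 [30,42) fires=1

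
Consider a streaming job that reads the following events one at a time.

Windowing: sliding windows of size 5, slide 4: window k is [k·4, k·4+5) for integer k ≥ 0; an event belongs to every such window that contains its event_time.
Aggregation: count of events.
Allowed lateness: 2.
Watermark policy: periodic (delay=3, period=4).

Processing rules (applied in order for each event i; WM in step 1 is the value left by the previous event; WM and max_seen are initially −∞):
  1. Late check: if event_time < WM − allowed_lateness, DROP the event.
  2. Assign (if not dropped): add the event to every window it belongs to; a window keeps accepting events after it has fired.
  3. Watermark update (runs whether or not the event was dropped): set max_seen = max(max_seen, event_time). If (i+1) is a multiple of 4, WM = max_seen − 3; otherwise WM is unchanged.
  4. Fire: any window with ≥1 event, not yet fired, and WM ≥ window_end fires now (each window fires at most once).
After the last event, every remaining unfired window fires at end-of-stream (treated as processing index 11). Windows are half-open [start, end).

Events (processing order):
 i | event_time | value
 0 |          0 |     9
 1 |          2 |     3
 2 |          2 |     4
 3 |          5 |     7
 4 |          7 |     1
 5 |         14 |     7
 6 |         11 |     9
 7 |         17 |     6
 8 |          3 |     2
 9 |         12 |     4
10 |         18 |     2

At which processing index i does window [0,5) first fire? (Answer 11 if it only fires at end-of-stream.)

i=0 t=0 v=9: → [0,5); WM=−∞
i=1 t=2 v=3: → [0,5); WM=−∞
i=2 t=2 v=4: → [0,5); WM=−∞
i=3 t=5 v=7: → [4,9); WM=2
i=4 t=7 v=1: → [4,9); WM=2
i=5 t=14 v=7: → [12,17); WM=2
i=6 t=11 v=9: → [8,13); WM=2
i=7 t=17 v=6: → [16,21); WM=14; [0,5) fires=3 [4,9) fires=2 [8,13) fires=1
i=8 t=3 v=2: DROP (t<14-2); WM=14
i=9 t=12 v=4: → [12,17),[8,13); WM=14
i=10 t=18 v=2: → [16,21); WM=14

7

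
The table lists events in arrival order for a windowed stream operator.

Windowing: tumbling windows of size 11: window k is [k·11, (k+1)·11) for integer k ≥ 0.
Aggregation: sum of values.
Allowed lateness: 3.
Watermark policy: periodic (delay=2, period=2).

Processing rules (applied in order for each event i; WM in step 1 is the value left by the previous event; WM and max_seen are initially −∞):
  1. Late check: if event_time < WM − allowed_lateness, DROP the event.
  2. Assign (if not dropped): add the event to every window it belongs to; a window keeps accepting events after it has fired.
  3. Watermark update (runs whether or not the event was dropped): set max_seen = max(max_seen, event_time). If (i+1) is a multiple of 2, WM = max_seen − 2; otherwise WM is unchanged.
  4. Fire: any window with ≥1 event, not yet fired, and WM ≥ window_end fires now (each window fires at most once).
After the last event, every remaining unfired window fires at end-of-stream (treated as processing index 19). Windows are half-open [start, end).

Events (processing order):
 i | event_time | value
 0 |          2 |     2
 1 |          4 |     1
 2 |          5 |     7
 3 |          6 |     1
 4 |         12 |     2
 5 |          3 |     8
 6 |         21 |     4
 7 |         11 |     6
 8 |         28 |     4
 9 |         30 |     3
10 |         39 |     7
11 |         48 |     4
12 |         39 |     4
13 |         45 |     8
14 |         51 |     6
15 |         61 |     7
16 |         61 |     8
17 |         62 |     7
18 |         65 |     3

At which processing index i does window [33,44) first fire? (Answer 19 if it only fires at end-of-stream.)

11

i=0 t=2 v=2: → [0,11); WM=−∞
i=1 t=4 v=1: → [0,11); WM=2
i=2 t=5 v=7: → [0,11); WM=2
i=3 t=6 v=1: → [0,11); WM=4
i=4 t=12 v=2: → [11,22); WM=4
i=5 t=3 v=8: → [0,11); WM=10
i=6 t=21 v=4: → [11,22); WM=10
i=7 t=11 v=6: → [11,22); WM=19; [0,11) fires=19
i=8 t=28 v=4: → [22,33); WM=19
i=9 t=30 v=3: → [22,33); WM=28; [11,22) fires=12
i=10 t=39 v=7: → [33,44); WM=28
i=11 t=48 v=4: → [44,55); WM=46; [22,33) fires=7 [33,44) fires=7
i=12 t=39 v=4: DROP (t<46-3); WM=46
i=13 t=45 v=8: → [44,55); WM=46
i=14 t=51 v=6: → [44,55); WM=46
i=15 t=61 v=7: → [55,66); WM=59; [44,55) fires=18
i=16 t=61 v=8: → [55,66); WM=59
i=17 t=62 v=7: → [55,66); WM=60
i=18 t=65 v=3: → [55,66); WM=60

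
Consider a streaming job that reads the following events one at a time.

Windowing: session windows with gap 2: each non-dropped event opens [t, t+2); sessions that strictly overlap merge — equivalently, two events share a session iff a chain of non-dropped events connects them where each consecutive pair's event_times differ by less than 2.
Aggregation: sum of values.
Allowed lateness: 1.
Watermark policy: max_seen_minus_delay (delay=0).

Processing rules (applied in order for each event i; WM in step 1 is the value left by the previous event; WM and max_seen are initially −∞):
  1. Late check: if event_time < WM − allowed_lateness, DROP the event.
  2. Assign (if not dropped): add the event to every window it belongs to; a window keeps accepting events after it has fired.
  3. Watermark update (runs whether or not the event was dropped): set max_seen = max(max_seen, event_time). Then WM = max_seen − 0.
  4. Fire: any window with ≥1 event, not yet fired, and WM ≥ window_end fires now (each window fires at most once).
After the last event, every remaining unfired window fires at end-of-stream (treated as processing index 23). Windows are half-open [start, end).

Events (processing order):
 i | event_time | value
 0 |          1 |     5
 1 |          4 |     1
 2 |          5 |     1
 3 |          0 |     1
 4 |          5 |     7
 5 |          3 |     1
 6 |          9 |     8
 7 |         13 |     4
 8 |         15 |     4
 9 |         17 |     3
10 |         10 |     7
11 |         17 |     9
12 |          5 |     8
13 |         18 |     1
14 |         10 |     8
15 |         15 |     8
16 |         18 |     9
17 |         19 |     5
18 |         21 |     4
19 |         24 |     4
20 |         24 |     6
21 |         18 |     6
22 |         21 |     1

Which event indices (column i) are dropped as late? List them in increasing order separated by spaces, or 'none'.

3 5 10 12 14 15 21 22

i=0 t=1 v=5: → [1,3); WM=1
i=1 t=4 v=1: → [4,6); WM=4
i=2 t=5 v=1: → [4,7); WM=5
i=3 t=0 v=1: DROP (t<5-1); WM=5
i=4 t=5 v=7: → [4,7); WM=5
i=5 t=3 v=1: DROP (t<5-1); WM=5
i=6 t=9 v=8: → [9,11); WM=9
i=7 t=13 v=4: → [13,15); WM=13
i=8 t=15 v=4: → [15,17); WM=15
i=9 t=17 v=3: → [17,19); WM=17
i=10 t=10 v=7: DROP (t<17-1); WM=17
i=11 t=17 v=9: → [17,19); WM=17
i=12 t=5 v=8: DROP (t<17-1); WM=17
i=13 t=18 v=1: → [17,20); WM=18
i=14 t=10 v=8: DROP (t<18-1); WM=18
i=15 t=15 v=8: DROP (t<18-1); WM=18
i=16 t=18 v=9: → [17,20); WM=18
i=17 t=19 v=5: → [17,21); WM=19
i=18 t=21 v=4: → [21,23); WM=21
i=19 t=24 v=4: → [24,26); WM=24
i=20 t=24 v=6: → [24,26); WM=24
i=21 t=18 v=6: DROP (t<24-1); WM=24
i=22 t=21 v=1: DROP (t<24-1); WM=24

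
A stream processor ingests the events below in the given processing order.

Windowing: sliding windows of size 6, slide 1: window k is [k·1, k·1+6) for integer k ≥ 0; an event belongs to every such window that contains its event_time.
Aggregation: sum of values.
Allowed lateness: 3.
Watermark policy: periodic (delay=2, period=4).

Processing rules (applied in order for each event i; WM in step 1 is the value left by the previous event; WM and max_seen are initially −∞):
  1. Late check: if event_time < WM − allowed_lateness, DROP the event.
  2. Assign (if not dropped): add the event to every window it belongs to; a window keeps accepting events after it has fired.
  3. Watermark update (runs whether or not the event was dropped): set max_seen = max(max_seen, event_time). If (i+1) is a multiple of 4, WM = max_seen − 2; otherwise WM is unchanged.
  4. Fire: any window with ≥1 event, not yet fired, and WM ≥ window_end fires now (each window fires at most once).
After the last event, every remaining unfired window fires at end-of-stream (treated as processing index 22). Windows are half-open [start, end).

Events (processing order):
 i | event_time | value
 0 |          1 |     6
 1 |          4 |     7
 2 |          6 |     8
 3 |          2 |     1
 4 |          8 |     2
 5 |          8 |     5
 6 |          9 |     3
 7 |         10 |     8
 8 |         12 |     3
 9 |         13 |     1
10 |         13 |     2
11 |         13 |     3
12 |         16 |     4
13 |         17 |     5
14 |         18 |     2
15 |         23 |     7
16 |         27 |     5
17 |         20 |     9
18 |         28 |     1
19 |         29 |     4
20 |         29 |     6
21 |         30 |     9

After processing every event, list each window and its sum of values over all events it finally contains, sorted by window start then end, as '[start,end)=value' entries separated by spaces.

[0,6)=14 [1,7)=22 [2,8)=16 [3,9)=22 [4,10)=25 [5,11)=26 [6,12)=26 [7,13)=21 [8,14)=27 [9,15)=20 [10,16)=17 [11,17)=13 [12,18)=18 [13,19)=17 [14,20)=11 [15,21)=20 [16,22)=20 [17,23)=16 [18,24)=18 [19,25)=16 [20,26)=16 [21,27)=7 [22,28)=12 [23,29)=13 [24,30)=16 [25,31)=25 [26,32)=25 [27,33)=25 [28,34)=20 [29,35)=19 [30,36)=9

i=0 t=1 v=6: → [1,7),[0,6); WM=−∞
i=1 t=4 v=7: → [4,10),[3,9),[2,8),[1,7),[0,6); WM=−∞
i=2 t=6 v=8: → [6,12),[5,11),[4,10),[3,9),[2,8),[1,7); WM=−∞
i=3 t=2 v=1: → [2,8),[1,7),[0,6); WM=4
i=4 t=8 v=2: → [8,14),[7,13),[6,12),[5,11),[4,10),[3,9); WM=4
i=5 t=8 v=5: → [8,14),[7,13),[6,12),[5,11),[4,10),[3,9); WM=4
i=6 t=9 v=3: → [9,15),[8,14),[7,13),[6,12),[5,11),[4,10); WM=4
i=7 t=10 v=8: → [10,16),[9,15),[8,14),[7,13),[6,12),[5,11); WM=8; [0,6) fires=14 [1,7) fires=22 [2,8) fires=16
i=8 t=12 v=3: → [12,18),[11,17),[10,16),[9,15),[8,14),[7,13); WM=8
i=9 t=13 v=1: → [13,19),[12,18),[11,17),[10,16),[9,15),[8,14); WM=8
i=10 t=13 v=2: → [13,19),[12,18),[11,17),[10,16),[9,15),[8,14); WM=8
i=11 t=13 v=3: → [13,19),[12,18),[11,17),[10,16),[9,15),[8,14); WM=11; [3,9) fires=22 [4,10) fires=25 [5,11) fires=26
i=12 t=16 v=4: → [16,22),[15,21),[14,20),[13,19),[12,18),[11,17); WM=11
i=13 t=17 v=5: → [17,23),[16,22),[15,21),[14,20),[13,19),[12,18); WM=11
i=14 t=18 v=2: → [18,24),[17,23),[16,22),[15,21),[14,20),[13,19); WM=11
i=15 t=23 v=7: → [23,29),[22,28),[21,27),[20,26),[19,25),[18,24); WM=21; [6,12) fires=26 [7,13) fires=21 [8,14) fires=27 [9,15) fires=20 [10,16) fires=17 [11,17) fires=13 [12,18) fires=18 [13,19) fires=17 [14,20) fires=11 [15,21) fires=11
i=16 t=27 v=5: → [27,33),[26,32),[25,31),[24,30),[23,29),[22,28); WM=21
i=17 t=20 v=9: → [20,26),[19,25),[18,24),[17,23),[16,22),[15,21); WM=21
i=18 t=28 v=1: → [28,34),[27,33),[26,32),[25,31),[24,30),[23,29); WM=21
i=19 t=29 v=4: → [29,35),[28,34),[27,33),[26,32),[25,31),[24,30); WM=27; [16,22) fires=20 [17,23) fires=16 [18,24) fires=18 [19,25) fires=16 [20,26) fires=16 [21,27) fires=7
i=20 t=29 v=6: → [29,35),[28,34),[27,33),[26,32),[25,31),[24,30); WM=27
i=21 t=30 v=9: → [30,36),[29,35),[28,34),[27,33),[26,32),[25,31); WM=27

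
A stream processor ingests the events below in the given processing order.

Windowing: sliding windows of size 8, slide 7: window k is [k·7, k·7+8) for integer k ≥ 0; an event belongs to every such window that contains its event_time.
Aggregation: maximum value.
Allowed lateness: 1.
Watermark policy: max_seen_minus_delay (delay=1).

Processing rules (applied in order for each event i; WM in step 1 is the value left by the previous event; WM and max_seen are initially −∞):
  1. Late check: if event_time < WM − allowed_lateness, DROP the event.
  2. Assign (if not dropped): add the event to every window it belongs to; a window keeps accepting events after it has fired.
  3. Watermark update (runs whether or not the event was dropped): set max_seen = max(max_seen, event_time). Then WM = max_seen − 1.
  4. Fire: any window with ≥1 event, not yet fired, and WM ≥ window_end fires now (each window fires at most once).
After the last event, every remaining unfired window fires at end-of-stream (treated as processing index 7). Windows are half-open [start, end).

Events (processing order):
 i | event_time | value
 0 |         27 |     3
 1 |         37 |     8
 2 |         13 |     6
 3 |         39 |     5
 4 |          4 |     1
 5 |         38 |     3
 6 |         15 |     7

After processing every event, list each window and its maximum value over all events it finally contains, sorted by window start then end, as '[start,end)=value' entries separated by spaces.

[21,29)=3 [35,43)=8

i=0 t=27 v=3: → [21,29); WM=26
i=1 t=37 v=8: → [35,43); WM=36; [21,29) fires=3
i=2 t=13 v=6: DROP (t<36-1); WM=36
i=3 t=39 v=5: → [35,43); WM=38
i=4 t=4 v=1: DROP (t<38-1); WM=38
i=5 t=38 v=3: → [35,43); WM=38
i=6 t=15 v=7: DROP (t<38-1); WM=38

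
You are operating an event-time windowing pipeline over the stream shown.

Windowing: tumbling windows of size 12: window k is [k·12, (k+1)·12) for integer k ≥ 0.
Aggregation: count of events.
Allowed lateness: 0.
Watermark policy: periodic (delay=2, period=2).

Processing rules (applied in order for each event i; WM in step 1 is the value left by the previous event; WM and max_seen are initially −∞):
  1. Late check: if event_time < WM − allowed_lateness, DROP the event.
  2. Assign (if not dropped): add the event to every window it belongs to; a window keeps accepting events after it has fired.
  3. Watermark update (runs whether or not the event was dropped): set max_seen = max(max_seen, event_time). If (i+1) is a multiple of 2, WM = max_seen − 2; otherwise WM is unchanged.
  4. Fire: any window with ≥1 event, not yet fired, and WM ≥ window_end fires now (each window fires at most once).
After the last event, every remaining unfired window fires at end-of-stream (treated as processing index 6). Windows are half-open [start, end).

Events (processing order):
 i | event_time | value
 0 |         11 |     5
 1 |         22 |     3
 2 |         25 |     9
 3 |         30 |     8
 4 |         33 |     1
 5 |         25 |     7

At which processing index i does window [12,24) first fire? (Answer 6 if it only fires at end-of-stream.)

i=0 t=11 v=5: → [0,12); WM=−∞
i=1 t=22 v=3: → [12,24); WM=20; [0,12) fires=1
i=2 t=25 v=9: → [24,36); WM=20
i=3 t=30 v=8: → [24,36); WM=28; [12,24) fires=1
i=4 t=33 v=1: → [24,36); WM=28
i=5 t=25 v=7: DROP (t<28-0); WM=31

3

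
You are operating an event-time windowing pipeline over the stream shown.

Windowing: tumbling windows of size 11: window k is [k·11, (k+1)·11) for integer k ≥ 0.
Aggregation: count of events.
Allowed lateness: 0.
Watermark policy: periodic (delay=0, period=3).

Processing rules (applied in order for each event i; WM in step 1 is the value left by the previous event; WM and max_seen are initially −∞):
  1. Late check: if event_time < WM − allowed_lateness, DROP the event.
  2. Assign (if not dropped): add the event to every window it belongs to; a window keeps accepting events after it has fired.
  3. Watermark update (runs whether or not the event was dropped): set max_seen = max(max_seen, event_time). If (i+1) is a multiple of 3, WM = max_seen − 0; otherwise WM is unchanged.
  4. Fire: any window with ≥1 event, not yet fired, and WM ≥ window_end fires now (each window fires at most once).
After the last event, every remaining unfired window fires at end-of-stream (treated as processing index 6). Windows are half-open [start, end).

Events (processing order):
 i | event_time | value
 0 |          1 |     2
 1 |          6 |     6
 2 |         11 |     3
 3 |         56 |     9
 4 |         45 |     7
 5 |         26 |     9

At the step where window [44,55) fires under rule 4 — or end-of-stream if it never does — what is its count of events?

i=0 t=1 v=2: → [0,11); WM=−∞
i=1 t=6 v=6: → [0,11); WM=−∞
i=2 t=11 v=3: → [11,22); WM=11; [0,11) fires=2
i=3 t=56 v=9: → [55,66); WM=11
i=4 t=45 v=7: → [44,55); WM=11
i=5 t=26 v=9: → [22,33); WM=56; [11,22) fires=1 [22,33) fires=1 [44,55) fires=1

1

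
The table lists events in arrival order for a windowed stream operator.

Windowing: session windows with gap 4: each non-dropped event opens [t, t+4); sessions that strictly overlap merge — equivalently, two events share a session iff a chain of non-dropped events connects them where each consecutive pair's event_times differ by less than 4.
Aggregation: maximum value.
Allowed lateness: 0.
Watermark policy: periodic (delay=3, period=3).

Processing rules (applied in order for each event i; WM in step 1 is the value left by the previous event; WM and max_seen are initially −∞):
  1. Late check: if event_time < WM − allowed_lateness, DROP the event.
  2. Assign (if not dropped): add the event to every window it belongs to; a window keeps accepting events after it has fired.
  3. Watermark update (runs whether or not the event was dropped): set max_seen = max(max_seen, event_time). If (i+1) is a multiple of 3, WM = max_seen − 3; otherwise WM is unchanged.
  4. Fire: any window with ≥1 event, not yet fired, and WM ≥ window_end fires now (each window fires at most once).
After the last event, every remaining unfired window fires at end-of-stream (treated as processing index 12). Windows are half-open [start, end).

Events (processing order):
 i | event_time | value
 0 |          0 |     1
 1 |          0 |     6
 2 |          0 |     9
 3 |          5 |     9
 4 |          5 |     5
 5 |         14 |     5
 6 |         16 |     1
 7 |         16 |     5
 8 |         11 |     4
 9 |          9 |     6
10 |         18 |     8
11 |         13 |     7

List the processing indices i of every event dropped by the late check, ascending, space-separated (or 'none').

i=0 t=0 v=1: → [0,4); WM=−∞
i=1 t=0 v=6: → [0,4); WM=−∞
i=2 t=0 v=9: → [0,4); WM=-3
i=3 t=5 v=9: → [5,9); WM=-3
i=4 t=5 v=5: → [5,9); WM=-3
i=5 t=14 v=5: → [14,18); WM=11
i=6 t=16 v=1: → [14,20); WM=11
i=7 t=16 v=5: → [14,20); WM=11
i=8 t=11 v=4: → [11,20); WM=13
i=9 t=9 v=6: DROP (t<13-0); WM=13
i=10 t=18 v=8: → [11,22); WM=13
i=11 t=13 v=7: → [11,22); WM=15

9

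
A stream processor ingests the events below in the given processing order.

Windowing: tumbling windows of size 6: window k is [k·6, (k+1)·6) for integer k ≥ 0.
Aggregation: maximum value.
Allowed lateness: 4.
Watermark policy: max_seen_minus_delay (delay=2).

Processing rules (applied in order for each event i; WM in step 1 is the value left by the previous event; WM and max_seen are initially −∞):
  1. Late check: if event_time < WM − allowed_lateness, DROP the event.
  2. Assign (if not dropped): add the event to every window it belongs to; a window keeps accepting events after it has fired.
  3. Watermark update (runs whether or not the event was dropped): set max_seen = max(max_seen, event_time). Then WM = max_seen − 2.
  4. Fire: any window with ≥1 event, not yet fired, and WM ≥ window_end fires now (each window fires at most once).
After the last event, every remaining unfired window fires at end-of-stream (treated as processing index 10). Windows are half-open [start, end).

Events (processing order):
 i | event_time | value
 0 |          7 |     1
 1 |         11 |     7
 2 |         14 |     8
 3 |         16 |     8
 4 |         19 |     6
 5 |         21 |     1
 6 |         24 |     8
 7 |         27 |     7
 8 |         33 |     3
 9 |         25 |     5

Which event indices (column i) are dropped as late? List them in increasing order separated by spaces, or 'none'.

9

i=0 t=7 v=1: → [6,12); WM=5
i=1 t=11 v=7: → [6,12); WM=9
i=2 t=14 v=8: → [12,18); WM=12; [6,12) fires=7
i=3 t=16 v=8: → [12,18); WM=14
i=4 t=19 v=6: → [18,24); WM=17
i=5 t=21 v=1: → [18,24); WM=19; [12,18) fires=8
i=6 t=24 v=8: → [24,30); WM=22
i=7 t=27 v=7: → [24,30); WM=25; [18,24) fires=6
i=8 t=33 v=3: → [30,36); WM=31; [24,30) fires=8
i=9 t=25 v=5: DROP (t<31-4); WM=31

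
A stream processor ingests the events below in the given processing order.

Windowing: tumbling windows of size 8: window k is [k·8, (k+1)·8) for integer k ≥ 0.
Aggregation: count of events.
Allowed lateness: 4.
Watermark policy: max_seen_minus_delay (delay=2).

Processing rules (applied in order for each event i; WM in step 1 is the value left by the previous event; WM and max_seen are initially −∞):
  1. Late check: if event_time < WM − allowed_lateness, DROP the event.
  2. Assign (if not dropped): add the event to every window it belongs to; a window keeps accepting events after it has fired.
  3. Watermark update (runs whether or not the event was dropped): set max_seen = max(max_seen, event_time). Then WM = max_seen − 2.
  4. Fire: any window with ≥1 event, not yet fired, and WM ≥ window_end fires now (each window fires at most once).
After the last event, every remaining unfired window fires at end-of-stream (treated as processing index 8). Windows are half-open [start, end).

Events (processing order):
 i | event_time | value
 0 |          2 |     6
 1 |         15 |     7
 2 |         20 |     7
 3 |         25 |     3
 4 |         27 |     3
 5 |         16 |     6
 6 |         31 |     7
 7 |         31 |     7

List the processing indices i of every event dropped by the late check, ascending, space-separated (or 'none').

5

i=0 t=2 v=6: → [0,8); WM=0
i=1 t=15 v=7: → [8,16); WM=13; [0,8) fires=1
i=2 t=20 v=7: → [16,24); WM=18; [8,16) fires=1
i=3 t=25 v=3: → [24,32); WM=23
i=4 t=27 v=3: → [24,32); WM=25; [16,24) fires=1
i=5 t=16 v=6: DROP (t<25-4); WM=25
i=6 t=31 v=7: → [24,32); WM=29
i=7 t=31 v=7: → [24,32); WM=29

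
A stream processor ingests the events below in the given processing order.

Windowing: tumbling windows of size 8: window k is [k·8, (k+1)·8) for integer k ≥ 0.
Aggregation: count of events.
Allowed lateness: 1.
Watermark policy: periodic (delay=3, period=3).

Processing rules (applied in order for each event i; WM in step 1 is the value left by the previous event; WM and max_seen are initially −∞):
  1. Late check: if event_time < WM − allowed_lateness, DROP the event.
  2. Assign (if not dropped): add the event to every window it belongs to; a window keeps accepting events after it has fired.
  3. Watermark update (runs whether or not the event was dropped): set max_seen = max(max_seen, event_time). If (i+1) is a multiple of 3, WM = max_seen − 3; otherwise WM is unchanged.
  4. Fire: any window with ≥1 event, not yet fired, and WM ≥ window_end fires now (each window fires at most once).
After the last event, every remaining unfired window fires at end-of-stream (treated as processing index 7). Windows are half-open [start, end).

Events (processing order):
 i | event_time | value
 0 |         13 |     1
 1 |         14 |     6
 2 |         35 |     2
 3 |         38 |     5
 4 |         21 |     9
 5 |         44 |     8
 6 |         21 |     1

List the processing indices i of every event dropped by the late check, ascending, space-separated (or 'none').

i=0 t=13 v=1: → [8,16); WM=−∞
i=1 t=14 v=6: → [8,16); WM=−∞
i=2 t=35 v=2: → [32,40); WM=32; [8,16) fires=2
i=3 t=38 v=5: → [32,40); WM=32
i=4 t=21 v=9: DROP (t<32-1); WM=32
i=5 t=44 v=8: → [40,48); WM=41; [32,40) fires=2
i=6 t=21 v=1: DROP (t<41-1); WM=41

4 6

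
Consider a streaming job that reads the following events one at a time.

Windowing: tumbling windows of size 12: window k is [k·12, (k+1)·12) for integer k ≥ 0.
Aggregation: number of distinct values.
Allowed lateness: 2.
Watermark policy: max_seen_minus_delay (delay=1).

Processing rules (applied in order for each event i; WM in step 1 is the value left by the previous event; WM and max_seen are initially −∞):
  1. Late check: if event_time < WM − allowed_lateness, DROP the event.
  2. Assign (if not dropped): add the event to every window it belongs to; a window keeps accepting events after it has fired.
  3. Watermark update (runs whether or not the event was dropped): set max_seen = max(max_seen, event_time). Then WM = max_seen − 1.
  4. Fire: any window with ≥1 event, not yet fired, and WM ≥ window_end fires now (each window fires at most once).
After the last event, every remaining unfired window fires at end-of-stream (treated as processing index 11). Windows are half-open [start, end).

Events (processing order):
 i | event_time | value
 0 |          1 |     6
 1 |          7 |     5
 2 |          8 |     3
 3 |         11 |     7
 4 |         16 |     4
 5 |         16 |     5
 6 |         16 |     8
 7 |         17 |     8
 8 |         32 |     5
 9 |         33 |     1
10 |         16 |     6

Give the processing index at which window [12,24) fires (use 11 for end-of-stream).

8

i=0 t=1 v=6: → [0,12); WM=0
i=1 t=7 v=5: → [0,12); WM=6
i=2 t=8 v=3: → [0,12); WM=7
i=3 t=11 v=7: → [0,12); WM=10
i=4 t=16 v=4: → [12,24); WM=15; [0,12) fires=4
i=5 t=16 v=5: → [12,24); WM=15
i=6 t=16 v=8: → [12,24); WM=15
i=7 t=17 v=8: → [12,24); WM=16
i=8 t=32 v=5: → [24,36); WM=31; [12,24) fires=3
i=9 t=33 v=1: → [24,36); WM=32
i=10 t=16 v=6: DROP (t<32-2); WM=32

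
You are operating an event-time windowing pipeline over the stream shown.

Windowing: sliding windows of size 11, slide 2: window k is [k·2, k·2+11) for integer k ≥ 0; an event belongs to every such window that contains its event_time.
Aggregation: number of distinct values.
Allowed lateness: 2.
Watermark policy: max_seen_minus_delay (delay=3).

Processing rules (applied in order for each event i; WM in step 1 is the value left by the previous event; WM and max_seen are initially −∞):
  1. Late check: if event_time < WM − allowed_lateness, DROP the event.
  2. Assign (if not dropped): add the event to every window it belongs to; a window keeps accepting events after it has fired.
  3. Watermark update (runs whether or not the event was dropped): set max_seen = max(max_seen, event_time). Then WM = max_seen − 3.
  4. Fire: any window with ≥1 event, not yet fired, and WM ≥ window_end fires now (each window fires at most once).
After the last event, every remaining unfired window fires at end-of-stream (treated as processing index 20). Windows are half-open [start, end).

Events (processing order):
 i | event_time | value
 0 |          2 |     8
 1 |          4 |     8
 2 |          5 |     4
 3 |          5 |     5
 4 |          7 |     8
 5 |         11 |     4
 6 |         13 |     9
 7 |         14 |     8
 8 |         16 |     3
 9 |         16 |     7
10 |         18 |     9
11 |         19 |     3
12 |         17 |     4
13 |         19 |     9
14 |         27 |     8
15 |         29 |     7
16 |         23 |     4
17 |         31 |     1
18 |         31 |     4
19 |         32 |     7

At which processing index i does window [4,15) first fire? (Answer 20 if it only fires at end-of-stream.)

i=0 t=2 v=8: → [2,13),[0,11); WM=-1
i=1 t=4 v=8: → [4,15),[2,13),[0,11); WM=1
i=2 t=5 v=4: → [4,15),[2,13),[0,11); WM=2
i=3 t=5 v=5: → [4,15),[2,13),[0,11); WM=2
i=4 t=7 v=8: → [6,17),[4,15),[2,13),[0,11); WM=4
i=5 t=11 v=4: → [10,21),[8,19),[6,17),[4,15),[2,13); WM=8
i=6 t=13 v=9: → [12,23),[10,21),[8,19),[6,17),[4,15); WM=10
i=7 t=14 v=8: → [14,25),[12,23),[10,21),[8,19),[6,17),[4,15); WM=11; [0,11) fires=3
i=8 t=16 v=3: → [16,27),[14,25),[12,23),[10,21),[8,19),[6,17); WM=13; [2,13) fires=3
i=9 t=16 v=7: → [16,27),[14,25),[12,23),[10,21),[8,19),[6,17); WM=13
i=10 t=18 v=9: → [18,29),[16,27),[14,25),[12,23),[10,21),[8,19); WM=15; [4,15) fires=4
i=11 t=19 v=3: → [18,29),[16,27),[14,25),[12,23),[10,21); WM=16
i=12 t=17 v=4: → [16,27),[14,25),[12,23),[10,21),[8,19); WM=16
i=13 t=19 v=9: → [18,29),[16,27),[14,25),[12,23),[10,21); WM=16
i=14 t=27 v=8: → [26,37),[24,35),[22,33),[20,31),[18,29); WM=24; [6,17) fires=5 [8,19) fires=5 [10,21) fires=5 [12,23) fires=5
i=15 t=29 v=7: → [28,39),[26,37),[24,35),[22,33),[20,31); WM=26; [14,25) fires=5
i=16 t=23 v=4: DROP (t<26-2); WM=26
i=17 t=31 v=1: → [30,41),[28,39),[26,37),[24,35),[22,33); WM=28; [16,27) fires=4
i=18 t=31 v=4: → [30,41),[28,39),[26,37),[24,35),[22,33); WM=28
i=19 t=32 v=7: → [32,43),[30,41),[28,39),[26,37),[24,35),[22,33); WM=29; [18,29) fires=3

10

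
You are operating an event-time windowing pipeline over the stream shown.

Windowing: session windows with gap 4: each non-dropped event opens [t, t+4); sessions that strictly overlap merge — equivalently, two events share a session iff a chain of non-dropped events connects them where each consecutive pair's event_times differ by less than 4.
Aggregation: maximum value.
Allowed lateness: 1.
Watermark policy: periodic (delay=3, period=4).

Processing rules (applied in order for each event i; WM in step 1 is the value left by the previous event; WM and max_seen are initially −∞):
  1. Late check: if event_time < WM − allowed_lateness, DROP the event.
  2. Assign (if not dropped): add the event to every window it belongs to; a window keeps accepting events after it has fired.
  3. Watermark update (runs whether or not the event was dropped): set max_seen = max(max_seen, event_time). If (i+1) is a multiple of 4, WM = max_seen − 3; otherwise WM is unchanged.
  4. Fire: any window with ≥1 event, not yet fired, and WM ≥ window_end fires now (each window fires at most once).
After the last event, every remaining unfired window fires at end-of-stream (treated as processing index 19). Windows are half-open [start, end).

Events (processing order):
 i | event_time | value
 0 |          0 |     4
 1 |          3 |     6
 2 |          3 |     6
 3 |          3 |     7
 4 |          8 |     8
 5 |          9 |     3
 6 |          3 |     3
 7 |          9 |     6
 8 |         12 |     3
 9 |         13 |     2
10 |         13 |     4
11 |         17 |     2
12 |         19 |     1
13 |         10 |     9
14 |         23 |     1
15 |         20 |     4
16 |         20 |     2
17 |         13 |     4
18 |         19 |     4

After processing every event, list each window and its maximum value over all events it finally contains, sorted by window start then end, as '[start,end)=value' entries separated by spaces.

i=0 t=0 v=4: → [0,4); WM=−∞
i=1 t=3 v=6: → [0,7); WM=−∞
i=2 t=3 v=6: → [0,7); WM=−∞
i=3 t=3 v=7: → [0,7); WM=0
i=4 t=8 v=8: → [8,12); WM=0
i=5 t=9 v=3: → [8,13); WM=0
i=6 t=3 v=3: → [0,7); WM=0
i=7 t=9 v=6: → [8,13); WM=6
i=8 t=12 v=3: → [8,16); WM=6
i=9 t=13 v=2: → [8,17); WM=6
i=10 t=13 v=4: → [8,17); WM=6
i=11 t=17 v=2: → [17,21); WM=14
i=12 t=19 v=1: → [17,23); WM=14
i=13 t=10 v=9: DROP (t<14-1); WM=14
i=14 t=23 v=1: → [23,27); WM=14
i=15 t=20 v=4: → [17,27); WM=20
i=16 t=20 v=2: → [17,27); WM=20
i=17 t=13 v=4: DROP (t<20-1); WM=20
i=18 t=19 v=4: → [17,27); WM=20

[0,7)=7 [8,17)=8 [17,27)=4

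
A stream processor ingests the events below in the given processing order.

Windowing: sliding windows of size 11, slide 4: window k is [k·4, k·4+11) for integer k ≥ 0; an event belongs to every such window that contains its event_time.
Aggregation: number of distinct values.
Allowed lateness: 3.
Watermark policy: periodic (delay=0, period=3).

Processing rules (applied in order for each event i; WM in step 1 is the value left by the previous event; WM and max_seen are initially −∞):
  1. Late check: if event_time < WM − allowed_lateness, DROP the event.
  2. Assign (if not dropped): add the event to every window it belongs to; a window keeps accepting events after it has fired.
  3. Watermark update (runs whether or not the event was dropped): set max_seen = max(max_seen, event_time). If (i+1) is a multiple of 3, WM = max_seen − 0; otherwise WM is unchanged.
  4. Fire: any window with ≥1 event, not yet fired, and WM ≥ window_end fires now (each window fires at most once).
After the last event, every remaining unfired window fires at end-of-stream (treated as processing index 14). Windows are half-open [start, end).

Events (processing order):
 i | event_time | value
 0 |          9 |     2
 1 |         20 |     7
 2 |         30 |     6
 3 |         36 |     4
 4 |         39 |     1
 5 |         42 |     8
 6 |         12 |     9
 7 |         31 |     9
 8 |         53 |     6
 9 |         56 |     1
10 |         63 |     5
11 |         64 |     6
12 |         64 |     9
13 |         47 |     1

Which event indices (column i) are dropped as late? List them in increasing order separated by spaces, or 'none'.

6 7 13

i=0 t=9 v=2: → [8,19),[4,15),[0,11); WM=−∞
i=1 t=20 v=7: → [20,31),[16,27),[12,23); WM=−∞
i=2 t=30 v=6: → [28,39),[24,35),[20,31); WM=30; [0,11) fires=1 [4,15) fires=1 [8,19) fires=1 [12,23) fires=1 [16,27) fires=1
i=3 t=36 v=4: → [36,47),[32,43),[28,39); WM=30
i=4 t=39 v=1: → [36,47),[32,43); WM=30
i=5 t=42 v=8: → [40,51),[36,47),[32,43); WM=42; [20,31) fires=2 [24,35) fires=1 [28,39) fires=2
i=6 t=12 v=9: DROP (t<42-3); WM=42
i=7 t=31 v=9: DROP (t<42-3); WM=42
i=8 t=53 v=6: → [52,63),[48,59),[44,55); WM=53; [32,43) fires=3 [36,47) fires=3 [40,51) fires=1
i=9 t=56 v=1: → [56,67),[52,63),[48,59); WM=53
i=10 t=63 v=5: → [60,71),[56,67); WM=53
i=11 t=64 v=6: → [64,75),[60,71),[56,67); WM=64; [44,55) fires=1 [48,59) fires=2 [52,63) fires=2
i=12 t=64 v=9: → [64,75),[60,71),[56,67); WM=64
i=13 t=47 v=1: DROP (t<64-3); WM=64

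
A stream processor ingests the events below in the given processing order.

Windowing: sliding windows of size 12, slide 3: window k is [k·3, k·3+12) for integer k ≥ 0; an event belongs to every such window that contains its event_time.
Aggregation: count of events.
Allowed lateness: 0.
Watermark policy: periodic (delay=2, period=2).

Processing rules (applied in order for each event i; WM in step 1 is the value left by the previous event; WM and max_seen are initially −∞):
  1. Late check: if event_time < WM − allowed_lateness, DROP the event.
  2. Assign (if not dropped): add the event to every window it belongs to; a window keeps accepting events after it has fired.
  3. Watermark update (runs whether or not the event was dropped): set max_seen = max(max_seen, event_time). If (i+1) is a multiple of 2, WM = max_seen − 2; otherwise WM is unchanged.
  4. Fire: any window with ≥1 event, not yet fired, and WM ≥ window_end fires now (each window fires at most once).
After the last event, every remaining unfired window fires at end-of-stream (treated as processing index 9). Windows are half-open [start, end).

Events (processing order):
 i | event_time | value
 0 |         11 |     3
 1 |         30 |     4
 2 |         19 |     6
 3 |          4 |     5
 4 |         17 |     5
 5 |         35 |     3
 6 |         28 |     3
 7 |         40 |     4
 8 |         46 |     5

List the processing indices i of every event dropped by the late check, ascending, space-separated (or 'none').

2 3 4 6

i=0 t=11 v=3: → [9,21),[6,18),[3,15),[0,12); WM=−∞
i=1 t=30 v=4: → [30,42),[27,39),[24,36),[21,33); WM=28; [0,12) fires=1 [3,15) fires=1 [6,18) fires=1 [9,21) fires=1
i=2 t=19 v=6: DROP (t<28-0); WM=28
i=3 t=4 v=5: DROP (t<28-0); WM=28
i=4 t=17 v=5: DROP (t<28-0); WM=28
i=5 t=35 v=3: → [33,45),[30,42),[27,39),[24,36); WM=33; [21,33) fires=1
i=6 t=28 v=3: DROP (t<33-0); WM=33
i=7 t=40 v=4: → [39,51),[36,48),[33,45),[30,42); WM=38; [24,36) fires=2
i=8 t=46 v=5: → [45,57),[42,54),[39,51),[36,48); WM=38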